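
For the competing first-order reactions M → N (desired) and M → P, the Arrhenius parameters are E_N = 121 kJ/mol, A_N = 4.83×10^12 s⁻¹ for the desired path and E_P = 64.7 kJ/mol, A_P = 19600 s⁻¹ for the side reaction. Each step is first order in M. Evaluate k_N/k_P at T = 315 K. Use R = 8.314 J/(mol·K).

With equal orders, S_{N/P} = k_N/k_P = (A_N/A_P)·exp[(E_P−E_N)/(RT)].
(E_P−E_N)/(RT) = (64.7−121)×10³/(8.314×315) = -56300/2619 = -21.50.
k_N/k_P = (4.83×10^12/19600)·exp(-21.50) = 2.464×10^8 × 4.611×10^-10 = 0.114.

0.114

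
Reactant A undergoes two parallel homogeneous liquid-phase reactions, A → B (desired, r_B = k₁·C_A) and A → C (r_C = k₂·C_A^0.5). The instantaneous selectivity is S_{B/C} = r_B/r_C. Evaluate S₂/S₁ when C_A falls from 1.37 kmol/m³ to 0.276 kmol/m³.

S_{B/C} = (k₁/k₂)·C_A^0.5, so S₂/S₁ = (C_{A,2}/C_{A,1})^0.5.
= (0.276/1.37)^0.5 = (0.2015)^0.5 = 0.449.

0.449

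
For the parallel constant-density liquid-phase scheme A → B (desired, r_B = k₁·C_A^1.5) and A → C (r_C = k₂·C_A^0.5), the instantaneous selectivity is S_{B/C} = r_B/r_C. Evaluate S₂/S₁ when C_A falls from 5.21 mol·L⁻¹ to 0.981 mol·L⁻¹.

0.188

S_{B/C} = (k₁/k₂)·C_A, so S₂/S₁ = (C_{A,2}/C_{A,1}).
= 0.981/5.21 = 0.188.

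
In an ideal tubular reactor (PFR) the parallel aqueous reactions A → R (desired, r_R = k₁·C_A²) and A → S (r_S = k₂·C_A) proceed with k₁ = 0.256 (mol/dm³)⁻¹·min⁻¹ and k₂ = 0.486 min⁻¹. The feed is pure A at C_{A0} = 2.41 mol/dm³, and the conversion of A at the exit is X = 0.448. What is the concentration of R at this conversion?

0.532 mol/dm³

C_A = C_{A0}(1−X) = 1.330 mol/dm³.
Along a PFR/batch, dC_S/dC_A = −r_S/(r_R+r_S) = −k₂/(k₂+k₁·C_A).
Integrating from C_{A0} to C_A: C_S = (0.486/0.256)·ln[(0.486+0.256·2.41)/(0.486+0.256·1.33)] = 1.898·ln(1.103/0.8266) = 0.5477 mol/dm³.
Then C_R = (C_{A0}−C_A) − C_S = 1.080 − 0.5477 = 0.5320 mol/dm³.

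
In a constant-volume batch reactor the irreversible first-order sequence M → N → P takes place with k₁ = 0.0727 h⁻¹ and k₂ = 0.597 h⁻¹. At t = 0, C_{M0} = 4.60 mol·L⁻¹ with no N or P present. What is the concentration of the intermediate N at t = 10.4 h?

0.298 mol·L⁻¹

For first-order series with pure M initially, C_N(t) = k₁C_{M0}/(k₂−k₁)·(e^(−k₁t) − e^(−k₂t)).
e^(−k₁t) = e^(−0.0727×10.4) = e^(−0.7561) = 0.4695; e^(−k₂t) = e^(−6.209) = 0.002012.
C_N = 0.0727×4.60/(0.597−0.0727) × (0.4695−0.002012) = 0.6378×0.4675 = 0.2982 mol·L⁻¹.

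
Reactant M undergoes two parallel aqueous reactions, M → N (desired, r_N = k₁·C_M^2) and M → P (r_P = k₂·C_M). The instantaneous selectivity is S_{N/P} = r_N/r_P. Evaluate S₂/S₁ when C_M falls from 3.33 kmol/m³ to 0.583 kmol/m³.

0.175

S_{N/P} = (k₁/k₂)·C_M, so S₂/S₁ = (C_{M,2}/C_{M,1}).
= 0.583/3.33 = 0.175.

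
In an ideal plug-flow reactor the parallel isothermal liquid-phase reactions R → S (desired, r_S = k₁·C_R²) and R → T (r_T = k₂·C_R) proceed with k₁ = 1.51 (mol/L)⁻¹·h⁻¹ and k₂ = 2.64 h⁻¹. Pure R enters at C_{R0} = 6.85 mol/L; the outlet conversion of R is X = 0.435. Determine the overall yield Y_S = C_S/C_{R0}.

0.326

C_R = C_{R0}(1−X) = 3.870 mol/L.
Along a PFR/batch, dC_T/dC_R = −r_T/(r_S+r_T) = −k₂/(k₂+k₁·C_R).
Integrating from C_{R0} to C_R: C_T = (2.64/1.51)·ln[(2.64+1.51·6.85)/(2.64+1.51·3.87)] = 1.748·ln(12.98/8.484) = 0.7439 mol/L.
Then C_S = (C_{R0}−C_R) − C_T = 2.980 − 0.7439 = 2.236 mol/L.
Y_S = C_S/C_{R0} = 2.236/6.85 = 0.326.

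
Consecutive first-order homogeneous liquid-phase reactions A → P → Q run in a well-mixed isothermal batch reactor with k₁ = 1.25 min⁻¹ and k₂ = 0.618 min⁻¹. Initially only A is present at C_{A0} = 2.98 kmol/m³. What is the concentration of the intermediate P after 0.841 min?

1.45 kmol/m³

Solving the coupled first-order balances gives C_P(t) = [k₁/(k₂−k₁)]·C_{A0}·(e^(−k₁t) − e^(−k₂t)).
e^(−k₁t) = e^(−1.25×0.841) = e^(−1.051) = 0.3495; e^(−k₂t) = e^(−0.5197) = 0.5947.
C_P = 1.25×2.98/(0.618−1.25) × (0.3495−0.5947) = (-5.894)×(-0.2452) = 1.445 kmol/m³.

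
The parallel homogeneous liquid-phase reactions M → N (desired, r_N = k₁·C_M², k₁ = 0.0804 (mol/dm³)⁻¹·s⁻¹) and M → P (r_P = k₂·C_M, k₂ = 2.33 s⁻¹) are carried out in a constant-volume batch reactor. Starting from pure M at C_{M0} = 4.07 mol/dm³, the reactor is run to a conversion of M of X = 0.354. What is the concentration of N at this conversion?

C_M = C_{M0}(1−X) = 2.629 mol/dm³.
Along a PFR/batch, dC_P/dC_M = −r_P/(r_N+r_P) = −k₂/(k₂+k₁·C_M).
Integrating from C_{M0} to C_M: C_P = (2.33/0.0804)·ln[(2.33+0.0804·4.07)/(2.33+0.0804·2.63)] = 28.98·ln(2.657/2.541) = 1.292 mol/dm³.
Then C_N = (C_{M0}−C_M) − C_P = 1.441 − 1.292 = 0.1491 mol/dm³.

0.149 mol/dm³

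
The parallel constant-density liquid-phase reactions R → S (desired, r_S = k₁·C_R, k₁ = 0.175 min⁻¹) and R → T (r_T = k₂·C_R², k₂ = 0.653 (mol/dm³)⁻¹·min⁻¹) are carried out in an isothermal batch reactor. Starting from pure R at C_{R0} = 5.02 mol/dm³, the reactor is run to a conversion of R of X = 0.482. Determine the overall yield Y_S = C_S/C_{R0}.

C_R = C_{R0}(1−X) = 2.600 mol/dm³.
Along a PFR/batch, dC_S/dC_R = −r_S/(r_S+r_T) = −k₁/(k₁+k₂·C_R).
Integrating from C_{R0} to C_R: C_S = (0.175/0.653)·ln[(0.175+0.653·5.02)/(0.175+0.653·2.60)] = 0.2680·ln(3.453/1.873) = 0.1639 mol/dm³.
Y_S = C_S/C_{R0} = 0.1639/5.02 = 0.0327.

0.0327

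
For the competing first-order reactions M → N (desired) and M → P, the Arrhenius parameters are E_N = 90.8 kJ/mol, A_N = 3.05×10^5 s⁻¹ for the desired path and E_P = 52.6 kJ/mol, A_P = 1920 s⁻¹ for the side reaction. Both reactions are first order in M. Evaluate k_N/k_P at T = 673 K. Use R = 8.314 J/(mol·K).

With equal orders, S_{N/P} = k_N/k_P = (A_N/A_P)·exp[(E_P−E_N)/(RT)].
(E_P−E_N)/(RT) = (52.6−90.8)×10³/(8.314×673) = -38200/5595 = -6.827.
k_N/k_P = (3.05×10^5/1920)·exp(-6.827) = 158.9 × 0.001084 = 0.172.

0.172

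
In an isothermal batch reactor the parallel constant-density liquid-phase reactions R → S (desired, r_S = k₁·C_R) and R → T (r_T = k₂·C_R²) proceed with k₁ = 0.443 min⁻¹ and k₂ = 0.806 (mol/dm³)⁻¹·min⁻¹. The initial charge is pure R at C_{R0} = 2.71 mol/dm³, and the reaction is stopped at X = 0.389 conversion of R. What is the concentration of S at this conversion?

0.215 mol/dm³

C_R = C_{R0}(1−X) = 1.656 mol/dm³.
Along a PFR/batch, dC_S/dC_R = −r_S/(r_S+r_T) = −k₁/(k₁+k₂·C_R).
Integrating from C_{R0} to C_R: C_S = (0.443/0.806)·ln[(0.443+0.806·2.71)/(0.443+0.806·1.66)] = 0.5496·ln(2.627/1.778) = 0.2147 mol/dm³.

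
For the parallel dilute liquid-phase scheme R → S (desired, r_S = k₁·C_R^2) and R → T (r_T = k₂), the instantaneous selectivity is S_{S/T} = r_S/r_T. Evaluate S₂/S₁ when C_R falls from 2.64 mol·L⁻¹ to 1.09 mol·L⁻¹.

S_{S/T} = (k₁/k₂)·C_R^2, so S₂/S₁ = (C_{R,2}/C_{R,1})^2.
= (1.09/2.64)^2 = (0.4129)^2 = 0.170.
Selectivity toward S falls as C_R falls — high-concentration operation is favoured.

0.170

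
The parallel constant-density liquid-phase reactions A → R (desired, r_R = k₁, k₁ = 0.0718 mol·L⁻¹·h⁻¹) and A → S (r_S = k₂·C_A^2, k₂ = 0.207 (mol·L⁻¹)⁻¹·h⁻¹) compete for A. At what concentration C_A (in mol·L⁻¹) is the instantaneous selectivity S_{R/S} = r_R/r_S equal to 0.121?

S_{R/S} = (k₁/k₂)·C_A^-2 ⇒ C_A = (S·k₂/k₁)^(-0.5).
= (0.121×0.207/0.0718)^(-0.5) = (0.3488)^(-0.5) = 1.69 mol·L⁻¹.

1.69 mol·L⁻¹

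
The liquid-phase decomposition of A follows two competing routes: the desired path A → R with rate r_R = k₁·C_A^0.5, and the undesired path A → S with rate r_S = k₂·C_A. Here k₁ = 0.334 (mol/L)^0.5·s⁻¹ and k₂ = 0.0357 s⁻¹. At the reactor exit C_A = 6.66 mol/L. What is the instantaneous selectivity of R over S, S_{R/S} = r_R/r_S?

3.63

S_{R/S} = r_R/r_S = (k₁·C_A^0.5)/(k₂·C_A) = (k₁/k₂)·C_A^-0.5.
= (0.334×6.660^0.5) / (0.0357×6.660) = 0.8620/0.2378 = 3.63.
The undesired path is higher order in A, so low C_A (CSTR or dilute feed) favours R.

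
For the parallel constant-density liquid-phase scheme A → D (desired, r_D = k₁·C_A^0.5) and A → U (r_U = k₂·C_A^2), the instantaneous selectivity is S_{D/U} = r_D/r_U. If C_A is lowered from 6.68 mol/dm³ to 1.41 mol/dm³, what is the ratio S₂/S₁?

10.3

S_{D/U} = (k₁/k₂)·C_A^-1.5, so S₂/S₁ = (C_{A,2}/C_{A,1})^-1.5.
= (1.41/6.68)^(-1.5) = (0.2111)^(-1.5) = 10.3.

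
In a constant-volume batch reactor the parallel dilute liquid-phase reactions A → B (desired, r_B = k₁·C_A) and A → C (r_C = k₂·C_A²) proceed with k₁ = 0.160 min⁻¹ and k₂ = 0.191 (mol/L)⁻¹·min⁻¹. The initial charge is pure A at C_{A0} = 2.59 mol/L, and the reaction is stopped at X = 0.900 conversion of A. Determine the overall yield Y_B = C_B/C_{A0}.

C_A = C_{A0}(1−X) = 0.2590 mol/L.
Along a PFR/batch, dC_B/dC_A = −r_B/(r_B+r_C) = −k₁/(k₁+k₂·C_A).
Integrating from C_{A0} to C_A: C_B = (0.160/0.191)·ln[(0.160+0.191·2.59)/(0.160+0.191·0.259)] = 0.8377·ln(0.6547/0.2095) = 0.9546 mol/L.
Y_B = C_B/C_{A0} = 0.9546/2.59 = 0.369.

0.369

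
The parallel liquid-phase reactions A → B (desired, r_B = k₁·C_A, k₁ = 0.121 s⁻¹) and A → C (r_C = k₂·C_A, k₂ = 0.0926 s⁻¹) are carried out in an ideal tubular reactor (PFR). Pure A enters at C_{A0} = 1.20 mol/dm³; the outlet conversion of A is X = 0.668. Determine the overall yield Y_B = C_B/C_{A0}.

0.378

C_A = C_{A0}(1−X) = 0.3984 mol/dm³.
Both paths are first order in A, so the instantaneous fraction to B is constant: dC_B/d(−C_A) = k₁/(k₁+k₂) = 0.5665.
C_B = 0.5665·(C_{A0}−C_A) = 0.5665×0.8016 = 0.454 mol/dm³.
Y_B = C_B/C_{A0} = 0.4541/1.20 = 0.378.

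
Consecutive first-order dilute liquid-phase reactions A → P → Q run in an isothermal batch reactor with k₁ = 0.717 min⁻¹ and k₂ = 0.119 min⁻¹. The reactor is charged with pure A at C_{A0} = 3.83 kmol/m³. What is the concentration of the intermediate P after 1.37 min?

For first-order series with pure A initially, C_P(t) = k₁C_{A0}/(k₂−k₁)·(e^(−k₁t) − e^(−k₂t)).
e^(−k₁t) = e^(−0.717×1.37) = e^(−0.9823) = 0.3745; e^(−k₂t) = e^(−0.1630) = 0.8496.
C_P = 0.717×3.83/(0.119−0.717) × (0.3745−0.8496) = (-4.592)×(-0.4751) = 2.182 kmol/m³.

2.18 kmol/m³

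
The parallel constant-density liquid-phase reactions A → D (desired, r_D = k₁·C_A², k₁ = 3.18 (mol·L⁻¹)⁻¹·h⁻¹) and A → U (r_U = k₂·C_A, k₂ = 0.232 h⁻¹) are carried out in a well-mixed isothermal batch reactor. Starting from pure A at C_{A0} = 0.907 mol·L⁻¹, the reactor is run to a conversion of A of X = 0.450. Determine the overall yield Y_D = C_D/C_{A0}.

0.407

C_A = C_{A0}(1−X) = 0.4989 mol·L⁻¹.
Along a PFR/batch, dC_U/dC_A = −r_U/(r_D+r_U) = −k₂/(k₂+k₁·C_A).
Integrating from C_{A0} to C_A: C_U = (0.232/3.18)·ln[(0.232+3.18·0.907)/(0.232+3.18·0.499)] = 0.07296·ln(3.116/1.818) = 0.03930 mol·L⁻¹.
Then C_D = (C_{A0}−C_A) − C_U = 0.4081 − 0.03930 = 0.3688 mol·L⁻¹.
Y_D = C_D/C_{A0} = 0.3688/0.907 = 0.407.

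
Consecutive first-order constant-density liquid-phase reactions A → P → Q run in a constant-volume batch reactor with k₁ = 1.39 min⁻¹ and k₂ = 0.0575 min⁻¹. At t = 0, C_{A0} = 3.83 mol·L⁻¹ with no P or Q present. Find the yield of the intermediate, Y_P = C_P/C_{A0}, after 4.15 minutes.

For first-order series with pure A initially, C_P(t) = k₁C_{A0}/(k₂−k₁)·(e^(−k₁t) − e^(−k₂t)).
e^(−k₁t) = e^(−1.39×4.15) = e^(−5.769) = 0.003124; e^(−k₂t) = e^(−0.2386) = 0.7877.
C_P = 1.39×3.83/(0.0575−1.39) × (0.003124−0.7877) = (-3.995)×(-0.7846) = 3.135 mol·L⁻¹.
Y_P = C_P/C_{A0} = 3.135/3.83 = 0.818.

0.818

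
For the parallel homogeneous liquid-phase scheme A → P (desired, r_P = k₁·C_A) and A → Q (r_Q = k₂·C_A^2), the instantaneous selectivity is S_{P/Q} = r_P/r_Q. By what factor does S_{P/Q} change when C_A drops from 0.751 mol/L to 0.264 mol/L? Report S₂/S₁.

S_{P/Q} = (k₁/k₂)·C_A⁻¹, so S₂/S₁ = (C_{A,2}/C_{A,1})⁻¹.
= 0.751/0.264 = 2.84.

2.84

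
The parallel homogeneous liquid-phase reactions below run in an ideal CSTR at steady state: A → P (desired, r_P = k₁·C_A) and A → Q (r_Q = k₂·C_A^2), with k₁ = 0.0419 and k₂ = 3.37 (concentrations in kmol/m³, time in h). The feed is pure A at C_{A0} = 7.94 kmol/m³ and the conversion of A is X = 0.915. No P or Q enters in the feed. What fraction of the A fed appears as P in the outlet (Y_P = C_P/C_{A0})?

Exit C_A = C_{A0}(1−X) = 7.94×0.0850 = 0.6749 kmol/m³.
A CSTR operates uniformly at the exit composition, giving r_P = 0.02828 and r_Q = 1.535 (each k·C_A^n at C_A = 0.6749).
Fraction of consumed A going to P: r_P/(r_P+r_Q) = 0.01809.
C_P = 0.01809·C_{A0}·X = 0.01809×7.94×0.915 = 0.131 kmol/m³; Y_P = C_P/C_{A0} = 0.0166.

0.0166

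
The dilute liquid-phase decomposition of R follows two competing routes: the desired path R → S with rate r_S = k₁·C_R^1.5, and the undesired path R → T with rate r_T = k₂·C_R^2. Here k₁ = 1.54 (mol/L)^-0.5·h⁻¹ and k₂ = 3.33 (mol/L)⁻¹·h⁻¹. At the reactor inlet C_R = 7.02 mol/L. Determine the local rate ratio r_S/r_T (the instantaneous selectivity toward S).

S_{S/T} = r_S/r_T = (k₁·C_R^1.5)/(k₂·C_R^2) = (k₁/k₂)·C_R^-0.5.
= (1.54×7.020^1.5) / (3.33×7.020^2) = 28.64/164.1 = 0.175.

0.175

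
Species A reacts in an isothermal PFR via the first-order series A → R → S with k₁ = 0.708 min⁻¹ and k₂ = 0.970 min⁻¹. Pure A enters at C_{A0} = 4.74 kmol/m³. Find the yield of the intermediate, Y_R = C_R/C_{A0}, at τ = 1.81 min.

0.283

For first-order series with pure A initially, C_R(τ) = k₁C_{A0}/(k₂−k₁)·(e^(−k₁τ) − e^(−k₂τ)).
e^(−k₁τ) = e^(−0.708×1.81) = e^(−1.281) = 0.2776; e^(−k₂τ) = e^(−1.756) = 0.1728.
C_R = 0.708×4.74/(0.970−0.708) × (0.2776−0.1728) = 12.81×0.1048 = 1.343 kmol/m³.
Y_R = C_R/C_{A0} = 1.343/4.74 = 0.283.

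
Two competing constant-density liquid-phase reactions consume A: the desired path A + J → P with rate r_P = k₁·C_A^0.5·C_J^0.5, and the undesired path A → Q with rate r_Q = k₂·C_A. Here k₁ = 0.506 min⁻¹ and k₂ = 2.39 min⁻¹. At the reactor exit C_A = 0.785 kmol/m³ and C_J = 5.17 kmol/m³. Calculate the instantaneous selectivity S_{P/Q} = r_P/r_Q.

0.543

S_{P/Q} = r_P/r_Q = (k₁·C_A^0.5·C_J^0.5)/(k₂·C_A) = (k₁/k₂)·C_A^-0.5·C_J^0.5.
= (0.506×0.7850^0.5×5.170^0.5) / (2.39×0.7850) = 1.019/1.876 = 0.543.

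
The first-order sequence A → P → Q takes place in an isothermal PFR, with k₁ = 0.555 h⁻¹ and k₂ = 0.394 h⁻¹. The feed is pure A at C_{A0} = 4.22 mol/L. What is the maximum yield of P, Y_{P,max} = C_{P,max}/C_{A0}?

For a first-order series the maximum intermediate yield is C_{P,max}/C_{A0} = (k₁/k₂)^[k₂/(k₂−k₁)].
= (0.555/0.394)^(0.394/(0.394−0.555)) = (1.409)^(-2.447) = 0.4324.

0.432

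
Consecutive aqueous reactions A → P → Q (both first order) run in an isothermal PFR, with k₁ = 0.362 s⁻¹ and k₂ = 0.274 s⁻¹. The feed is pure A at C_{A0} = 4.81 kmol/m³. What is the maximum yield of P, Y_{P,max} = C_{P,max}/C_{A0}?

At the optimum, C_{P,max}/C_{A0} = (k₁/k₂)^[k₂/(k₂−k₁)].
= (0.362/0.274)^(0.274/(0.274−0.362)) = (1.321)^(-3.114) = 0.4201.

0.420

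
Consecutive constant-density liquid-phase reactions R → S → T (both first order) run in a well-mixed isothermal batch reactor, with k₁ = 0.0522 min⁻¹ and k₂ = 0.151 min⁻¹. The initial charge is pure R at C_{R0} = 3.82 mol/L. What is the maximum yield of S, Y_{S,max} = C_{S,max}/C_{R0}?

0.197

For a first-order series the maximum intermediate yield is C_{S,max}/C_{R0} = (k₁/k₂)^[k₂/(k₂−k₁)].
= (0.0522/0.151)^(0.151/(0.151−0.0522)) = (0.3457)^(1.528) = 0.1972.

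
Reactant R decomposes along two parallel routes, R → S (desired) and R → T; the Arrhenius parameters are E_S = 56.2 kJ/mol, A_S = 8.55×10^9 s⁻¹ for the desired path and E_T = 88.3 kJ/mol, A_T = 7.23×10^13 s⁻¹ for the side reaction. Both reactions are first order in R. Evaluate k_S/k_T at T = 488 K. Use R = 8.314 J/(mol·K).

With equal orders, S_{S/T} = k_S/k_T = (A_S/A_T)·exp[(E_T−E_S)/(RT)].
(E_T−E_S)/(RT) = (88.3−56.2)×10³/(8.314×488) = 32100/4057 = 7.912.
k_S/k_T = (8.55×10^9/7.23×10^13)·exp(7.912) = 1.183×10^-4 × 2729 = 0.323.

0.323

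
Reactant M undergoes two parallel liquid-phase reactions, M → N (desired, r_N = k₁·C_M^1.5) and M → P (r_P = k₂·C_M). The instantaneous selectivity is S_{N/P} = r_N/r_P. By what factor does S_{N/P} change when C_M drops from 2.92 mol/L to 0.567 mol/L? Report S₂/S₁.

0.441

S_{N/P} = (k₁/k₂)·C_M^0.5, so S₂/S₁ = (C_{M,2}/C_{M,1})^0.5.
= (0.567/2.92)^0.5 = (0.1942)^0.5 = 0.441.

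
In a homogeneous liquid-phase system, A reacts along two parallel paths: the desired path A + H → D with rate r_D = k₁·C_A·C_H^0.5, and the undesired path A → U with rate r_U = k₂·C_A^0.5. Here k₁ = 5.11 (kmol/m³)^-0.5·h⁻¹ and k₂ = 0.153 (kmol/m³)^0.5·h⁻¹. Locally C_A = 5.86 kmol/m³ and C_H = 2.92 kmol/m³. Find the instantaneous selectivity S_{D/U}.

138

S_{D/U} = r_D/r_U = (k₁·C_A·C_H^0.5)/(k₂·C_A^0.5) = (k₁/k₂)·C_A^0.5·C_H^0.5.
= (5.11×5.860×2.920^0.5) / (0.153×5.860^0.5) = 51.17/0.3704 = 138.
Since the desired path is higher order in A, keeping C_A high (PFR or concentrated feed) favours D.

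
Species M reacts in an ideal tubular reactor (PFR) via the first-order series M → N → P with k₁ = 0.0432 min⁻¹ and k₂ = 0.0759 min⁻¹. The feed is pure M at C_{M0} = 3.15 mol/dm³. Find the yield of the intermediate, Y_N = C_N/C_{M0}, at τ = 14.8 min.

0.267

The intermediate concentration in a first-order A→B→C sequence is C_N = k₁C_{M0}(e^(−k₁τ) − e^(−k₂τ))/(k₂−k₁).
e^(−k₁τ) = e^(−0.0432×14.8) = e^(−0.6394) = 0.5276; e^(−k₂τ) = e^(−1.123) = 0.3252.
C_N = 0.0432×3.15/(0.0759−0.0432) × (0.5276−0.3252) = 4.161×0.2024 = 0.8424 mol/dm³.
Y_N = C_N/C_{M0} = 0.8424/3.15 = 0.267.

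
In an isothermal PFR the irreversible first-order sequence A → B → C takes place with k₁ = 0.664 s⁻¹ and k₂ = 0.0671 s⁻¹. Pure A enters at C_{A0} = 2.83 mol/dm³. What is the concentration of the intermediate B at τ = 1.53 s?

For first-order series with pure A initially, C_B(τ) = k₁C_{A0}/(k₂−k₁)·(e^(−k₁τ) − e^(−k₂τ)).
e^(−k₁τ) = e^(−0.664×1.53) = e^(−1.016) = 0.3621; e^(−k₂τ) = e^(−0.1027) = 0.9024.
C_B = 0.664×2.83/(0.0671−0.664) × (0.3621−0.9024) = (-3.148)×(-0.5404) = 1.701 mol/dm³.

1.70 mol/dm³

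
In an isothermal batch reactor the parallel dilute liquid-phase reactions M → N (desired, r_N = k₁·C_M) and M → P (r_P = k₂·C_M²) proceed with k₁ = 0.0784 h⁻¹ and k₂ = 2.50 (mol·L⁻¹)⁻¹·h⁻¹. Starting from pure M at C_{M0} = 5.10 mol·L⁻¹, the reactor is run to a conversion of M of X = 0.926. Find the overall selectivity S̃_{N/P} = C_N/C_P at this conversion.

C_M = C_{M0}(1−X) = 0.3774 mol·L⁻¹.
Along a PFR/batch, dC_N/dC_M = −r_N/(r_N+r_P) = −k₁/(k₁+k₂·C_M).
Integrating from C_{M0} to C_M: C_N = (0.0784/2.50)·ln[(0.0784+2.50·5.10)/(0.0784+2.50·0.377)] = 0.03136·ln(12.83/1.022) = 0.07934 mol·L⁻¹.
C_P = (C_{M0}−C_M)−C_N = 4.643 mol·L⁻¹; S̃_{N/P} = 0.07934/4.643 = 0.0171.

0.0171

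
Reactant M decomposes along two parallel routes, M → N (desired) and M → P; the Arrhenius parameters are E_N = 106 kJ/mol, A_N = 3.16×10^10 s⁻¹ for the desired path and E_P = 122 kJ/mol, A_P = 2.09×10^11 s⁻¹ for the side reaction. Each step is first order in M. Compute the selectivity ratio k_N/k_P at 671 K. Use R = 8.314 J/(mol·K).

2.66

k_N/k_P = (A_N/A_P)·exp[−(E_N−E_P)/(RT)] = (A_N/A_P)·exp[(E_P−E_N)/(RT)].
(E_P−E_N)/(RT) = (122−106)×10³/(8.314×671) = 16000/5579 = 2.868.
k_N/k_P = (3.16×10^10/2.09×10^11)·exp(2.868) = 0.1512 × 17.60 = 2.66.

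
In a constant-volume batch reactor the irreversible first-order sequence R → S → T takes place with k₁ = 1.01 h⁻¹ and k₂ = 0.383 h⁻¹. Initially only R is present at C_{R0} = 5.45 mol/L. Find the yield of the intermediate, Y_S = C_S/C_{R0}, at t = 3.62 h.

0.361

The intermediate concentration in a first-order A→B→C sequence is C_S = k₁C_{R0}(e^(−k₁t) − e^(−k₂t))/(k₂−k₁).
e^(−k₁t) = e^(−1.01×3.62) = e^(−3.656) = 0.02583; e^(−k₂t) = e^(−1.386) = 0.2500.
C_S = 1.01×5.45/(0.383−1.01) × (0.02583−0.2500) = (-8.779)×(-0.2241) = 1.968 mol/L.
Y_S = C_S/C_{R0} = 1.968/5.45 = 0.361.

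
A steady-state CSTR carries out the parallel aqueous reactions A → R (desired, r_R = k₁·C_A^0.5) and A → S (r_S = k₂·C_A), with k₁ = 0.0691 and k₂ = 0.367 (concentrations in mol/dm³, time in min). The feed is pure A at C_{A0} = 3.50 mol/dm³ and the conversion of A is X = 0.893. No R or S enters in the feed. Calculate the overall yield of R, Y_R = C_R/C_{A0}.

0.210

Exit C_A = C_{A0}(1−X) = 3.50×0.107 = 0.3745 mol/dm³.
In a CSTR the entire volume is at exit conditions, so r_R = 0.0691×0.3745^0.5 = 0.04229 and r_S = 0.367×0.3745 = 0.1374.
Fraction of consumed A going to R: r_R/(r_R+r_S) = 0.2353.
C_R = 0.2353·C_{A0}·X = 0.2353×3.50×0.893 = 0.735 mol/dm³; Y_R = C_R/C_{A0} = 0.210.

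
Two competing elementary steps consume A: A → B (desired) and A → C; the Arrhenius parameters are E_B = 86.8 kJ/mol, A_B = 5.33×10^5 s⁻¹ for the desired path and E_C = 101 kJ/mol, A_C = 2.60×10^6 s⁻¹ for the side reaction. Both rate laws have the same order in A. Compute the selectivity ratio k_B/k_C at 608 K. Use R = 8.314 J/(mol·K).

3.40

With equal orders, S_{B/C} = k_B/k_C = (A_B/A_C)·exp[(E_C−E_B)/(RT)].
(E_C−E_B)/(RT) = (101−86.8)×10³/(8.314×608) = 14200/5055 = 2.809.
k_B/k_C = (5.33×10^5/2.60×10^6)·exp(2.809) = 0.2050 × 16.60 = 3.40.
Since E_B < E_C, lowering the temperature improves selectivity toward B.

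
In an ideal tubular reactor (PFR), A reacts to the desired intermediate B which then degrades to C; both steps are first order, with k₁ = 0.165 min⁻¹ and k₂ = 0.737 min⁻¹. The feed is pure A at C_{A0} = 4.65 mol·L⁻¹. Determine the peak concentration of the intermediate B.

For a first-order series the maximum intermediate yield is C_{B,max}/C_{A0} = (k₁/k₂)^[k₂/(k₂−k₁)].
= (0.165/0.737)^(0.737/(0.737−0.165)) = (0.2239)^(1.288) = 0.1454.
C_{B,max} = 0.1454×4.65 = 0.676 mol·L⁻¹.

0.676 mol·L⁻¹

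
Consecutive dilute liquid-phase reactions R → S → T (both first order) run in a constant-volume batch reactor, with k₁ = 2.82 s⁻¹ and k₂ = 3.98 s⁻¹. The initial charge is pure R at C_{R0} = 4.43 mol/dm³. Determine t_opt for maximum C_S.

For first-order series the maximum of C_S occurs at t_opt = ln(k₂/k₁)/(k₂−k₁).
= ln(3.98/2.82)/(3.98−2.82) = ln(1.411)/1.160 = 0.3445/1.160 = 0.297 s.

0.297 s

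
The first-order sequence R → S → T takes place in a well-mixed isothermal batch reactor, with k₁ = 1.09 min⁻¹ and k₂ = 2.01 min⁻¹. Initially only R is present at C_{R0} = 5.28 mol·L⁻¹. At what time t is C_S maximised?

0.665 min

The intermediate peaks when r₁ = r₂, i.e. k₁e^(−k₁t) = k₂e^(−k₂t), giving t_opt = ln(k₂/k₁)/(k₂−k₁).
= ln(2.01/1.09)/(2.01−1.09) = ln(1.844)/0.9200 = 0.6120/0.9200 = 0.665 min.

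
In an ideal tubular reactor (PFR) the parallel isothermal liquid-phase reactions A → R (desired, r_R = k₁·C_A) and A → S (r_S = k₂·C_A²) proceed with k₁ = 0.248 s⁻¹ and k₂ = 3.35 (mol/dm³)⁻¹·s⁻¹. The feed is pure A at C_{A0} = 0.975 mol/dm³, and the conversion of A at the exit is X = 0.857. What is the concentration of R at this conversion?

0.118 mol/dm³

C_A = C_{A0}(1−X) = 0.1394 mol/dm³.
Along a PFR/batch, dC_R/dC_A = −r_R/(r_R+r_S) = −k₁/(k₁+k₂·C_A).
Integrating from C_{A0} to C_A: C_R = (0.248/3.35)·ln[(0.248+3.35·0.975)/(0.248+3.35·0.139)] = 0.07403·ln(3.514/0.7151) = 0.1179 mol/dm³.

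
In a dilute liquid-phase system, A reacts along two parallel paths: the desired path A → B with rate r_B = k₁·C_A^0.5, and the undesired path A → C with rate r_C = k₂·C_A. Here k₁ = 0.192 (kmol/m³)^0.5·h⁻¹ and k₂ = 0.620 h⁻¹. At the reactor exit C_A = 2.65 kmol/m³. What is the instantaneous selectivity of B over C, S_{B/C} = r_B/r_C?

0.190

S_{B/C} = r_B/r_C = (k₁·C_A^0.5)/(k₂·C_A) = (k₁/k₂)·C_A^-0.5.
= (0.192×2.650^0.5) / (0.620×2.650) = 0.3126/1.643 = 0.190.
The undesired path is higher order in A, so low C_A (CSTR or dilute feed) favours B.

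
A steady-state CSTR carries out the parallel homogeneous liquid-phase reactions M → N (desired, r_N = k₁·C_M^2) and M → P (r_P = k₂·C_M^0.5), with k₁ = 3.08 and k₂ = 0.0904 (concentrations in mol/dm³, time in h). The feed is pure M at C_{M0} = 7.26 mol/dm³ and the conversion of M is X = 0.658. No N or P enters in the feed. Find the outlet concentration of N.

4.74 mol/dm³

Exit C_M = C_{M0}(1−X) = 7.26×0.342 = 2.483 mol/dm³.
In a CSTR the entire volume is at exit conditions, so r_N = 3.08×2.483^2 = 18.99 and r_P = 0.0904×2.483^0.5 = 0.1424.
Fraction of consumed M going to N: r_N/(r_N+r_P) = 0.9926.
C_N = 0.9926·C_{M0}·X = 0.9926×7.26×0.658 = 4.74 mol/dm³.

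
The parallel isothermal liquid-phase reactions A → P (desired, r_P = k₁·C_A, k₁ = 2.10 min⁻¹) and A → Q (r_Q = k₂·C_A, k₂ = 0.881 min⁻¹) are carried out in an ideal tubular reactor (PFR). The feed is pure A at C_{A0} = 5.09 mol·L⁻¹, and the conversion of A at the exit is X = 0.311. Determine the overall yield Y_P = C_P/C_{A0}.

C_A = C_{A0}(1−X) = 3.507 mol·L⁻¹.
Both paths are first order in A, so the instantaneous fraction to P is constant: dC_P/d(−C_A) = k₁/(k₁+k₂) = 0.7045.
C_P = 0.7045·(C_{A0}−C_A) = 0.7045×1.583 = 1.12 mol·L⁻¹.
Y_P = C_P/C_{A0} = 1.115/5.09 = 0.219.

0.219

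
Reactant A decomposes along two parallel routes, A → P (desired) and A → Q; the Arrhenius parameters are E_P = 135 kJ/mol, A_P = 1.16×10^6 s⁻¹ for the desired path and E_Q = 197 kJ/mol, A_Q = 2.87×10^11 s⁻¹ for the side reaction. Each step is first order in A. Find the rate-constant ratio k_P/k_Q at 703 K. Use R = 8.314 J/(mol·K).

k_P/k_Q = (A_P/A_Q)·exp[−(E_P−E_Q)/(RT)] = (A_P/A_Q)·exp[(E_Q−E_P)/(RT)].
(E_Q−E_P)/(RT) = (197−135)×10³/(8.314×703) = 62000/5845 = 10.61.
k_P/k_Q = (1.16×10^6/2.87×10^11)·exp(10.61) = 4.042×10^-6 × 40450 = 0.163.
Since E_P < E_Q, lowering the temperature improves selectivity toward P.

0.163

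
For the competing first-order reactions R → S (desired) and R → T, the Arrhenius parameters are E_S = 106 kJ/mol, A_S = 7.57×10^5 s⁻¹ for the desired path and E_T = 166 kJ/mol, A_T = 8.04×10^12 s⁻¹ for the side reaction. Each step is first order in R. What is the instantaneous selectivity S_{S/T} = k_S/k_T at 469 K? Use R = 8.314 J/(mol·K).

0.453

With equal orders, S_{S/T} = k_S/k_T = (A_S/A_T)·exp[(E_T−E_S)/(RT)].
(E_T−E_S)/(RT) = (166−106)×10³/(8.314×469) = 60000/3899 = 15.39.
k_S/k_T = (7.57×10^5/8.04×10^12)·exp(15.39) = 9.415×10^-8 × 4.816×10^6 = 0.453.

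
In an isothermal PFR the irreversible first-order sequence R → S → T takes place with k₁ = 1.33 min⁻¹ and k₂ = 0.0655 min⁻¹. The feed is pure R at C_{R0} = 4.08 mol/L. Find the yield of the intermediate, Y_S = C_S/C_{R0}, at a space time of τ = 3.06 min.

0.843

The intermediate concentration in a first-order A→B→C sequence is C_S = k₁C_{R0}(e^(−k₁τ) − e^(−k₂τ))/(k₂−k₁).
e^(−k₁τ) = e^(−1.33×3.06) = e^(−4.070) = 0.01708; e^(−k₂τ) = e^(−0.2004) = 0.8184.
C_S = 1.33×4.08/(0.0655−1.33) × (0.01708−0.8184) = (-4.291)×(-0.8013) = 3.439 mol/L.
Y_S = C_S/C_{R0} = 3.439/4.08 = 0.843.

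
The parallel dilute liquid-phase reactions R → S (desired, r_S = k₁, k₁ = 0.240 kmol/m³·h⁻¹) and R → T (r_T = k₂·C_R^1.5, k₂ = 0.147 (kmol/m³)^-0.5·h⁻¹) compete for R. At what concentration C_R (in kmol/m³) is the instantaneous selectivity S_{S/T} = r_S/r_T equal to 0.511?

2.17 kmol/m³

S_{S/T} = (k₁/k₂)·C_R^-1.5 ⇒ C_R = (S·k₂/k₁)^(1/(-1.5)).
= (0.511×0.147/0.240)^(-0.6667) = (0.3130)^(-0.6667) = 2.17 kmol/m³.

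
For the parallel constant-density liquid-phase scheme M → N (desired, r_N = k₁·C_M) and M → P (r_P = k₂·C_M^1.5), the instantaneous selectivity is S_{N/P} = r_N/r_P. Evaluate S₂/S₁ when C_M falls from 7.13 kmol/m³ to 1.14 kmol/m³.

2.50

S_{N/P} = (k₁/k₂)·C_M^-0.5, so S₂/S₁ = (C_{M,2}/C_{M,1})^-0.5.
= (1.14/7.13)^(-0.5) = (0.1599)^(-0.5) = 2.50.
Selectivity toward N rises as C_M falls — low-concentration operation is favoured.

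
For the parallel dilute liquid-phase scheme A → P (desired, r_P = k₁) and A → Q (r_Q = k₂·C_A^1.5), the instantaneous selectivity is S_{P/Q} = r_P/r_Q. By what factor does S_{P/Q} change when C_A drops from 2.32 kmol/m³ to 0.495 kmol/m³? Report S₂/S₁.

S_{P/Q} = (k₁/k₂)·C_A^-1.5, so S₂/S₁ = (C_{A,2}/C_{A,1})^-1.5.
= (0.495/2.32)^(-1.5) = (0.2134)^(-1.5) = 10.1.

10.1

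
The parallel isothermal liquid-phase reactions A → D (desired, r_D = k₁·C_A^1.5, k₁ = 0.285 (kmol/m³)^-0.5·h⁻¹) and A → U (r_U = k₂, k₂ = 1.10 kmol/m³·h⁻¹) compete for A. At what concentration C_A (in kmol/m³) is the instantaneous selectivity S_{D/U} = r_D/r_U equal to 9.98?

11.4 kmol/m³

S_{D/U} = (k₁/k₂)·C_A^1.5 ⇒ C_A = (S·k₂/k₁)^(1/1.5).
= (9.98×1.10/0.285)^(0.6667) = (38.52)^(0.6667) = 11.4 kmol/m³.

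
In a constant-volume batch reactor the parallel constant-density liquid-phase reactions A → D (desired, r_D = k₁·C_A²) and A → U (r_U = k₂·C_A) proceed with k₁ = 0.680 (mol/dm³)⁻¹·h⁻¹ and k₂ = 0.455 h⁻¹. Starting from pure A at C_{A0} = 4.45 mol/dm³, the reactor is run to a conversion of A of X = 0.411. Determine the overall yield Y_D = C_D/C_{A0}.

0.345

C_A = C_{A0}(1−X) = 2.621 mol/dm³.
Along a PFR/batch, dC_U/dC_A = −r_U/(r_D+r_U) = −k₂/(k₂+k₁·C_A).
Integrating from C_{A0} to C_A: C_U = (0.455/0.680)·ln[(0.455+0.680·4.45)/(0.455+0.680·2.62)] = 0.6691·ln(3.481/2.237) = 0.2958 mol/dm³.
Then C_D = (C_{A0}−C_A) − C_U = 1.829 − 0.2958 = 1.533 mol/dm³.
Y_D = C_D/C_{A0} = 1.533/4.45 = 0.345.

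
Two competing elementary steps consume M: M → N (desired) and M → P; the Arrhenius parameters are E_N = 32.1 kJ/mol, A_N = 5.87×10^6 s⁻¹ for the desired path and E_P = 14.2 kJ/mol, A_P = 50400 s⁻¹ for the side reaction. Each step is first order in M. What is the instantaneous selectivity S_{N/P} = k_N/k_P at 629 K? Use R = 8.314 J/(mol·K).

3.80

With equal orders, S_{N/P} = k_N/k_P = (A_N/A_P)·exp[(E_P−E_N)/(RT)].
(E_P−E_N)/(RT) = (14.2−32.1)×10³/(8.314×629) = -17900/5230 = -3.423.
k_N/k_P = (5.87×10^6/50400)·exp(-3.423) = 116.5 × 0.03262 = 3.80.
Since E_N > E_P, raising the temperature improves selectivity toward N.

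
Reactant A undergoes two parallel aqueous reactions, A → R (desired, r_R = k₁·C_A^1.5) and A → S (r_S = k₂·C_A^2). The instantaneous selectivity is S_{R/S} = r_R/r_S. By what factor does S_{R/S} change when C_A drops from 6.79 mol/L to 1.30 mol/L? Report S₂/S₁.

S_{R/S} = (k₁/k₂)·C_A^-0.5, so S₂/S₁ = (C_{A,2}/C_{A,1})^-0.5.
= (1.30/6.79)^(-0.5) = (0.1915)^(-0.5) = 2.29.
Selectivity toward R rises as C_A falls — low-concentration operation is favoured.

2.29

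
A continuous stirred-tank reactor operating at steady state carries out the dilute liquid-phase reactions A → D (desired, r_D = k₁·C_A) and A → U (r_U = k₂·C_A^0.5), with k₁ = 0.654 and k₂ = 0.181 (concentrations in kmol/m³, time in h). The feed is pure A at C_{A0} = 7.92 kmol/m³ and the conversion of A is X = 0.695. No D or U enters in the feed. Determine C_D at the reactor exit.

Exit C_A = C_{A0}(1−X) = 7.92×0.305 = 2.416 kmol/m³.
In a CSTR the entire volume is at exit conditions, so r_D = 0.654×2.416 = 1.580 and r_U = 0.181×2.416^0.5 = 0.2813.
Fraction of consumed A going to D: r_D/(r_D+r_U) = 0.8488.
C_D = 0.8488·C_{A0}·X = 0.8488×7.92×0.695 = 4.67 kmol/m³.

4.67 kmol/m³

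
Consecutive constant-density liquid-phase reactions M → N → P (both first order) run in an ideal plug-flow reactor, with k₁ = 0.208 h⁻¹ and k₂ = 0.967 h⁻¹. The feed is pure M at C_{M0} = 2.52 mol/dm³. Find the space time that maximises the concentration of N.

Setting dC_N/dτ = 0 gives τ_opt = ln(k₂/k₁)/(k₂−k₁).
= ln(0.967/0.208)/(0.967−0.208) = ln(4.649)/0.7590 = 1.537/0.7590 = 2.02 h.

2.02 h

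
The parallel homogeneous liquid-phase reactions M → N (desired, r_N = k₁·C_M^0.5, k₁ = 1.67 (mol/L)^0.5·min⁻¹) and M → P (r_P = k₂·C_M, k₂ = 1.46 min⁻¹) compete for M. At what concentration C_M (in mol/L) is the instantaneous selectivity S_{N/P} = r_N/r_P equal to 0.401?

S_{N/P} = (k₁/k₂)·C_M^-0.5 ⇒ C_M = (S·k₂/k₁)^(-2).
= (0.401×1.46/1.67)^(-2) = (0.3506)^(-2) = 8.14 mol/L.

8.14 mol/L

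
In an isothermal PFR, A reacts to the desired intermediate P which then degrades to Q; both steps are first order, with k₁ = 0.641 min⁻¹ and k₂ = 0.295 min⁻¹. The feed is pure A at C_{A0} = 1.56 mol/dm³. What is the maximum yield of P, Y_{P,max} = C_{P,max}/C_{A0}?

For a first-order series the maximum intermediate yield is C_{P,max}/C_{A0} = (k₁/k₂)^[k₂/(k₂−k₁)].
= (0.641/0.295)^(0.295/(0.295−0.641)) = (2.173)^(-0.8526) = 0.5160.

0.516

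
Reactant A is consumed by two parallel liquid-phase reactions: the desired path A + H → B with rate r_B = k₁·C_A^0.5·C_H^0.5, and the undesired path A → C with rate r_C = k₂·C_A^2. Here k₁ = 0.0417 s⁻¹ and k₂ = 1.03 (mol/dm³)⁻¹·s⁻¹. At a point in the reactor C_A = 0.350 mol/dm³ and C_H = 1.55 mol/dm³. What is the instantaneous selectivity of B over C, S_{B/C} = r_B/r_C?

S_{B/C} = r_B/r_C = (k₁·C_A^0.5·C_H^0.5)/(k₂·C_A^2) = (k₁/k₂)·C_A^-1.5·C_H^0.5.
= (0.0417×0.3500^0.5×1.550^0.5) / (1.03×0.3500^2) = 0.03071/0.1262 = 0.243.
The undesired path is higher order in A, so low C_A (CSTR or dilute feed) favours B.

0.243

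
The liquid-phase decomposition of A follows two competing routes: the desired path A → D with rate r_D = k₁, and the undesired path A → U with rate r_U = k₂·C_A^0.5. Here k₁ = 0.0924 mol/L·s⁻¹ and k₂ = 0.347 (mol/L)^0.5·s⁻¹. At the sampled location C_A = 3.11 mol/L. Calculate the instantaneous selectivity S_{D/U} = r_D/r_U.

S_{D/U} = r_D/r_U = (k₁)/(k₂·C_A^0.5) = (k₁/k₂)·C_A^-0.5.
= (0.0924) / (0.347×3.110^0.5) = 0.09240/0.6119 = 0.151.
The undesired path is higher order in A, so low C_A (CSTR or dilute feed) favours D.

0.151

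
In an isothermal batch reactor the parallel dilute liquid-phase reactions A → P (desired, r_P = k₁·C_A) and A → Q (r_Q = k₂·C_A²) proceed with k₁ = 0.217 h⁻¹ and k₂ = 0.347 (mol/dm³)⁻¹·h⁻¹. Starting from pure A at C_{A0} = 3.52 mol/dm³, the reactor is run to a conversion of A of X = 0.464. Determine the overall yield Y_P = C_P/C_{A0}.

0.0890

C_A = C_{A0}(1−X) = 1.887 mol/dm³.
Along a PFR/batch, dC_P/dC_A = −r_P/(r_P+r_Q) = −k₁/(k₁+k₂·C_A).
Integrating from C_{A0} to C_A: C_P = (0.217/0.347)·ln[(0.217+0.347·3.52)/(0.217+0.347·1.89)] = 0.6254·ln(1.438/0.8717) = 0.3132 mol/dm³.
Y_P = C_P/C_{A0} = 0.3132/3.52 = 0.0890.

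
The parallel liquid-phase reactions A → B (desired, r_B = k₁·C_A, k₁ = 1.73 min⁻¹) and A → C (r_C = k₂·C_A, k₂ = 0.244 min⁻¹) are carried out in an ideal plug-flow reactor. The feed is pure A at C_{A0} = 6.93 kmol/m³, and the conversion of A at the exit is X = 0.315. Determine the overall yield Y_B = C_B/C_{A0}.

C_A = C_{A0}(1−X) = 4.747 kmol/m³.
Both paths are first order in A, so the instantaneous fraction to B is constant: dC_B/d(−C_A) = k₁/(k₁+k₂) = 0.8764.
C_B = 0.8764·(C_{A0}−C_A) = 0.8764×2.183 = 1.91 kmol/m³.
Y_B = C_B/C_{A0} = 1.913/6.93 = 0.276.

0.276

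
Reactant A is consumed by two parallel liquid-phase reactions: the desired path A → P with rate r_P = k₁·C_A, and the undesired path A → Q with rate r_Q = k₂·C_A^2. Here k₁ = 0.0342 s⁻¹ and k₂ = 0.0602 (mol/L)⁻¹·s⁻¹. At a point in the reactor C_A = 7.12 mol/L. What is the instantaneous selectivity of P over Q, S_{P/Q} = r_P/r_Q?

S_{P/Q} = r_P/r_Q = (k₁·C_A)/(k₂·C_A^2) = (k₁/k₂)·C_A⁻¹.
= (0.0342×7.120) / (0.0602×7.120^2) = 0.2435/3.052 = 0.0798.
The undesired path is higher order in A, so low C_A (CSTR or dilute feed) favours P.

0.0798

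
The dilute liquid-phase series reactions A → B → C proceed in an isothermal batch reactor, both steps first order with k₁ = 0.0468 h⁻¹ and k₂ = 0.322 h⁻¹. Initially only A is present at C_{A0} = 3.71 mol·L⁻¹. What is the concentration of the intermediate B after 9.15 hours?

0.378 mol·L⁻¹

For first-order series with pure A initially, C_B(t) = k₁C_{A0}/(k₂−k₁)·(e^(−k₁t) − e^(−k₂t)).
e^(−k₁t) = e^(−0.0468×9.15) = e^(−0.4282) = 0.6517; e^(−k₂t) = e^(−2.946) = 0.05253.
C_B = 0.0468×3.71/(0.322−0.0468) × (0.6517−0.05253) = 0.6309×0.5991 = 0.3780 mol·L⁻¹.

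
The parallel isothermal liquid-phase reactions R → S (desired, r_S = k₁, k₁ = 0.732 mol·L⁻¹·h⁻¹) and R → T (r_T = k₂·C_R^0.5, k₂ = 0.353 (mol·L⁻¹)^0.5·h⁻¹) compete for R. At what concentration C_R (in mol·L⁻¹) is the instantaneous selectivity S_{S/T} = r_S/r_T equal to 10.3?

S_{S/T} = (k₁/k₂)·C_R^-0.5 ⇒ C_R = (S·k₂/k₁)^(-2).
= (10.3×0.353/0.732)^(-2) = (4.967)^(-2) = 0.0405 mol·L⁻¹.

0.0405 mol·L⁻¹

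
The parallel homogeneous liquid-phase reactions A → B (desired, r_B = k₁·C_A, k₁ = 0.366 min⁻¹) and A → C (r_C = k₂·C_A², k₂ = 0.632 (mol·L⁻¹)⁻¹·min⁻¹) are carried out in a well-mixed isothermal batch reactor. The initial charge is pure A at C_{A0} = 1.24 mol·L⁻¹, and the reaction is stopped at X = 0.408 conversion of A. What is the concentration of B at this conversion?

C_A = C_{A0}(1−X) = 0.7341 mol·L⁻¹.
Along a PFR/batch, dC_B/dC_A = −r_B/(r_B+r_C) = −k₁/(k₁+k₂·C_A).
Integrating from C_{A0} to C_A: C_B = (0.366/0.632)·ln[(0.366+0.632·1.24)/(0.366+0.632·0.734)] = 0.5791·ln(1.150/0.8299) = 0.1887 mol·L⁻¹.

0.189 mol·L⁻¹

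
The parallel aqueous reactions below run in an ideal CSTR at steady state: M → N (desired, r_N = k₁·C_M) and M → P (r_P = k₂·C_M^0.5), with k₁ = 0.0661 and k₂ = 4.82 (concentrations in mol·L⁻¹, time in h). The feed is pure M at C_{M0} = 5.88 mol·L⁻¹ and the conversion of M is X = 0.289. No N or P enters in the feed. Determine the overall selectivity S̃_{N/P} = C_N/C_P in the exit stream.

Exit C_M = C_{M0}(1−X) = 5.88×0.711 = 4.181 mol·L⁻¹.
In a CSTR the entire volume is at exit conditions, so r_N = 0.0661×4.181 = 0.2763 and r_P = 4.82×4.181^0.5 = 9.855.
Overall selectivity = C_N/C_P = r_Nτ/(r_Pτ) = r_N/r_P = 0.0280.

0.0280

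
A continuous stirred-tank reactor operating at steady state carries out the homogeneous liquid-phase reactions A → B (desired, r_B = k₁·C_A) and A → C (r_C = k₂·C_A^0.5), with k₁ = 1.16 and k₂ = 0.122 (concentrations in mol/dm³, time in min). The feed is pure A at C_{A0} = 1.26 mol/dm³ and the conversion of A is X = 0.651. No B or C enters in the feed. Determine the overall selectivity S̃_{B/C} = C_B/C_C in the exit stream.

Exit C_A = C_{A0}(1−X) = 1.26×0.349 = 0.4397 mol/dm³.
Rates in a CSTR are evaluated at the outlet concentration: r_B = 1.16×0.4397 = 0.5101, r_C = 0.122×0.4397^0.5 = 0.08090.
Overall selectivity = C_B/C_C = r_Bτ/(r_Cτ) = r_B/r_C = 6.31.

6.31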